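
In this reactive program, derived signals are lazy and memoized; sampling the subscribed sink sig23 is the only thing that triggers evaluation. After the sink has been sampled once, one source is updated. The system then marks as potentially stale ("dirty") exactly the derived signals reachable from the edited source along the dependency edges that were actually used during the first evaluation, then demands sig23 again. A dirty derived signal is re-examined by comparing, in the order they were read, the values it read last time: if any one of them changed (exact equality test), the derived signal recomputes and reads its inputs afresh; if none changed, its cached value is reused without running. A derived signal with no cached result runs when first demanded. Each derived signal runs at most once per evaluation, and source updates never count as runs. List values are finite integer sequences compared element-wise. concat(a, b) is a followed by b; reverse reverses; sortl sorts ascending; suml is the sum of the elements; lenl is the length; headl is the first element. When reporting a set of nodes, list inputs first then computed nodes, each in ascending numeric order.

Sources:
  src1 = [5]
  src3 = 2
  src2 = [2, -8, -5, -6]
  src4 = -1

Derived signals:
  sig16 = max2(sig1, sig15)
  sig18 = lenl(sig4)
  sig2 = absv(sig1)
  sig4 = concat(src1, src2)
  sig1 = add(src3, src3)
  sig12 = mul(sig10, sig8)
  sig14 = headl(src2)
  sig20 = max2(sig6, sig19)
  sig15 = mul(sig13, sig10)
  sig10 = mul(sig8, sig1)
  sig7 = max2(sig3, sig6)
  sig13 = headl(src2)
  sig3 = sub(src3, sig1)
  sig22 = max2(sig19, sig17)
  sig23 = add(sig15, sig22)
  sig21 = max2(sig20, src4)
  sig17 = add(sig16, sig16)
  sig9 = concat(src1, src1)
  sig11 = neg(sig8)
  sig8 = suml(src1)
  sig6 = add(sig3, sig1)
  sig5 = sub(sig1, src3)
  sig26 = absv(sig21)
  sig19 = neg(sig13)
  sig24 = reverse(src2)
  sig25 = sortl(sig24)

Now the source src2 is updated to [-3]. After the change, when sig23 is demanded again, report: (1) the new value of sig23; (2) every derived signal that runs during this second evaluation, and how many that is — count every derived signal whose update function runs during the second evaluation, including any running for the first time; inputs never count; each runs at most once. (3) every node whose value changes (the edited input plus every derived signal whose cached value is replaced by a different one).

Demanding sig23 again yields -52.
7 derived signals run: sig13, sig15, sig16, sig17, sig19, sig22, sig23.
The nodes whose values change: src2, sig13, sig15, sig16, sig17, sig19, sig22, sig23.

First demand of the output computes:
  sig1 = add(2, 2) = 4
  sig8 = suml([5]) = 5
  sig10 = mul(5, 4) = 20
  sig13 = headl([2, -8, -5, -6]) = 2
  sig15 = mul(2, 20) = 40
  sig16 = max2(4, 40) = 40
  sig17 = add(40, 40) = 80
  sig19 = neg(2) = -2
  sig22 = max2(-2, 80) = 80
  sig23 = add(40, 80) = 120

After the edit, cleaning proceeds:
  sig13: a read changed (src2 [2, -8, -5, -6]->[-3]) — executes, giving -3.
  sig15: a read changed (sig13 2->-3) — executes, giving -60.
  sig16: a read changed (sig15 40->-60) — executes, giving 4.
  sig17: a read changed (sig16 40->4; sig16 40->4) — executes, giving 8.
  sig19: a read changed (sig13 2->-3) — executes, giving 3.
  sig22: a read changed (sig19 -2->3; sig17 80->8) — executes, giving 8.
  sig23: a read changed (sig15 40->-60; sig22 80->8) — executes, giving -52.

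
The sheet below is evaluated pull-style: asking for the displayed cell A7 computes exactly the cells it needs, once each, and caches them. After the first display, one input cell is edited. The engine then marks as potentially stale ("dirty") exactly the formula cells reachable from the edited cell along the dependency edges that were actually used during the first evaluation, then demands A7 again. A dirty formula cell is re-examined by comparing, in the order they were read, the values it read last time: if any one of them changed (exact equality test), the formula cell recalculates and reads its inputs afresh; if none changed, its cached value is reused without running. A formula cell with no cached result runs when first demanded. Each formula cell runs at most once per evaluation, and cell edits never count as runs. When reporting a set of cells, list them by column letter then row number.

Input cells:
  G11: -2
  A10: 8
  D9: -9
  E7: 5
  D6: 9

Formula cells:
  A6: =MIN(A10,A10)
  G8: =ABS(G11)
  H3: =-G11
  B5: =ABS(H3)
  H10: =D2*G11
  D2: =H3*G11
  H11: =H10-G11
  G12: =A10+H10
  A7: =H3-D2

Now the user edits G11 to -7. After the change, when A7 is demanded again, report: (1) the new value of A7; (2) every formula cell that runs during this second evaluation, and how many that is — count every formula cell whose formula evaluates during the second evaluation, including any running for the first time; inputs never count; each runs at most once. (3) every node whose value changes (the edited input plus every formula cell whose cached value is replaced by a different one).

Demanding A7 again yields 56.
3 formula cells run: A7, D2, H3.
The nodes whose values change: A7, D2, G11, H3.

First demand of the output computes:
  H3 = -(-2) = 2
  D2 = 2 * -2 = -4
  A7 = 2 - -4 = 6

After the edit, cleaning proceeds:
  H3: a read changed (G11 -2->-7) — executes, giving 7.
  D2: a read changed (H3 2->7; G11 -2->-7) — executes, giving -49.
  A7: a read changed (H3 2->7; D2 -4->-49) — executes, giving 56.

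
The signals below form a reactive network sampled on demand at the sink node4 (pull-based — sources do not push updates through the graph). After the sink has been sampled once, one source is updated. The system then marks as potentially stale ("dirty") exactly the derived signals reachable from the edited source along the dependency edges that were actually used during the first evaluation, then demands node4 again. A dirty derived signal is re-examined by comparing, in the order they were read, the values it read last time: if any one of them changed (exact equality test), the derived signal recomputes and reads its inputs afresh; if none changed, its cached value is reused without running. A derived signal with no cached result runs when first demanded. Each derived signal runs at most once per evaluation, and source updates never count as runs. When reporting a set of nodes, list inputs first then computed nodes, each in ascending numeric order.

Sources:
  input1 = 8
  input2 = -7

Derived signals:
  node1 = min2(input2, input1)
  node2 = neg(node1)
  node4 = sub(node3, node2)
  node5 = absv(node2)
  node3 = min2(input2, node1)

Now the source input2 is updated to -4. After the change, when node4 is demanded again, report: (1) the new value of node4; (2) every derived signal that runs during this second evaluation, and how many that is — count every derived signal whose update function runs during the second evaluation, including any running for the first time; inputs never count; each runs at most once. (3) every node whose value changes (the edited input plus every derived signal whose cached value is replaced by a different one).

Initial pass — values computed on the first demand:
  node1 = min2(-7, 8) = -7
  node2 = neg(-7) = 7
  node3 = min2(-7, -7) = -7
  node4 = sub(-7, 7) = -14

Second demand — change propagation:
  node1: re-runs because input2 -7->-4; new result -4.
  node2: re-runs because node1 -7->-4; new result 4.
  node3: re-runs because input2 -7->-4; node1 -7->-4; new result -4.
  node4: re-runs because node3 -7->-4; node2 7->4; new result -8.

node4 now evaluates to -8.
Run set: node1, node2, node3, node4 (4 run).
Changed values: input2, node1, node2, node3, node4.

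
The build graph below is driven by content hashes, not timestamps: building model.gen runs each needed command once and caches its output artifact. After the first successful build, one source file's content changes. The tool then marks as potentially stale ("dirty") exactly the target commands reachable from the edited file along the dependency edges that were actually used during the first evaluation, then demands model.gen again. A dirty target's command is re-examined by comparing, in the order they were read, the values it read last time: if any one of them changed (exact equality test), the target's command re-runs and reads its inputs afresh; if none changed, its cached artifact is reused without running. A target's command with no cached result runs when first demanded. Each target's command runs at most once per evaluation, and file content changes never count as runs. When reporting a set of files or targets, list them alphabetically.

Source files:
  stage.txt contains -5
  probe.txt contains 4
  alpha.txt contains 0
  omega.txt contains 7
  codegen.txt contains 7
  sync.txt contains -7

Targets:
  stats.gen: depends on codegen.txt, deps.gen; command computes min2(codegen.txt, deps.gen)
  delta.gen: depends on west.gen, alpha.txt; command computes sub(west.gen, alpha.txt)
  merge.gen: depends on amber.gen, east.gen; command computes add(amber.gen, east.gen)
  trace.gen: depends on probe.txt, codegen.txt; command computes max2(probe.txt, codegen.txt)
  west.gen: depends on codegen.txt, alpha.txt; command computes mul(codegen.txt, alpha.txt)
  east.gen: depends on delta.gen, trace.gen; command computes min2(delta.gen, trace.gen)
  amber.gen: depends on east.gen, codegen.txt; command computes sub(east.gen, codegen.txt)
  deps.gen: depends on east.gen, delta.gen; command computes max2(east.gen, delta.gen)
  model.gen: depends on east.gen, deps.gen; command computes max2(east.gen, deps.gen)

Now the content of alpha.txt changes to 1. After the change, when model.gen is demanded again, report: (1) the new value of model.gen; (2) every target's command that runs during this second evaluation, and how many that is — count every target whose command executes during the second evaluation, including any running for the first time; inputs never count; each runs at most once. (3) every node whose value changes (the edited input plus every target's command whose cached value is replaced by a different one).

Initial pass — values computed on the first demand:
  trace.gen = max2(4, 7) = 7
  west.gen = mul(7, 0) = 0
  delta.gen = sub(0, 0) = 0
  east.gen = min2(0, 7) = 0
  deps.gen = max2(0, 0) = 0
  model.gen = max2(0, 0) = 0

Second demand — change propagation:
  west.gen: re-runs because alpha.txt 0->1; new result 7.
  delta.gen: re-runs because west.gen 0->7; alpha.txt 0->1; new result 6.
  east.gen: re-runs because delta.gen 0->6; new result 6.
  deps.gen: re-runs because east.gen 0->6; delta.gen 0->6; new result 6.
  model.gen: re-runs because east.gen 0->6; deps.gen 0->6; new result 6.

model.gen now evaluates to 6.
Run set: delta.gen, deps.gen, east.gen, model.gen, west.gen (5 run).
Changed values: alpha.txt, delta.gen, deps.gen, east.gen, model.gen, west.gen.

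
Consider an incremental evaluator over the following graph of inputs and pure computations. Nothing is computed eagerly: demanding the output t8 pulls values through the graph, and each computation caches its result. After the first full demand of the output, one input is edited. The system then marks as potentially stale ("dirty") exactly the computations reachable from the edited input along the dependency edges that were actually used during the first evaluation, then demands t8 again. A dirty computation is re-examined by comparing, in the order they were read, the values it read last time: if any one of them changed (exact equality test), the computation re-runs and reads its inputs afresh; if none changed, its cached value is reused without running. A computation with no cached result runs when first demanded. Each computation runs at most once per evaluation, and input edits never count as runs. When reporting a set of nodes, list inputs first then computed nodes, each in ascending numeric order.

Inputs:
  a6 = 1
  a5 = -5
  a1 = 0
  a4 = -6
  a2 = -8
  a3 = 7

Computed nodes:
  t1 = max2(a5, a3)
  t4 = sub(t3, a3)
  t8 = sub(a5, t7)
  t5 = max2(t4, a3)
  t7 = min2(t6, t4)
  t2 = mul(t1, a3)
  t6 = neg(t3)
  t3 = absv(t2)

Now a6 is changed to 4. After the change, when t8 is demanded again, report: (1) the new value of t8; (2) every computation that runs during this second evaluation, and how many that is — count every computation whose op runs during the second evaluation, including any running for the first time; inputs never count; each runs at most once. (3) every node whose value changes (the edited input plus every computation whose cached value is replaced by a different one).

Initial pass — values computed on the first demand:
  t1 = max2(-5, 7) = 7
  t2 = mul(7, 7) = 49
  t3 = absv(49) = 49
  t4 = sub(49, 7) = 42
  t6 = neg(49) = -49
  t7 = min2(-49, 42) = -49
  t8 = sub(-5, -49) = 44

Second demand — change propagation:
  no demanded computation ever read a6, so the edit dirties nothing and nothing runs.

The important point: nothing the output needs ever reads a6, so the edit is invisible to it.

t8 now evaluates to 44.
Run set: none (0 run).
Changed values: a6.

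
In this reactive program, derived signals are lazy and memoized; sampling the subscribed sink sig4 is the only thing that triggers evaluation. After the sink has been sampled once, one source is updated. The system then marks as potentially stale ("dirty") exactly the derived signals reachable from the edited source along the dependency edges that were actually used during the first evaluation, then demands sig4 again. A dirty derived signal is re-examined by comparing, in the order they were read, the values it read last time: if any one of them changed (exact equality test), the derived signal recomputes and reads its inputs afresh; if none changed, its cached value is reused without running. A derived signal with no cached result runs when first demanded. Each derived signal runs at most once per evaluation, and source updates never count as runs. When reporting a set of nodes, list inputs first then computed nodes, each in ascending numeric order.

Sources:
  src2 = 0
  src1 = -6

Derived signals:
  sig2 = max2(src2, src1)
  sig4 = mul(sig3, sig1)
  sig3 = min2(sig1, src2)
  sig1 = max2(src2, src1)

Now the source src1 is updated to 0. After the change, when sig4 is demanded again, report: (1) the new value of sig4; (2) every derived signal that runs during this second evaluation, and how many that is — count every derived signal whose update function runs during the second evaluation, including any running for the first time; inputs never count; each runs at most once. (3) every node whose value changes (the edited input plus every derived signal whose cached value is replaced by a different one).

First demand of the output computes:
  sig1 = max2(0, -6) = 0
  sig3 = min2(0, 0) = 0
  sig4 = mul(0, 0) = 0

After the edit, cleaning proceeds:
  sig1: a read changed (src1 -6->0) — executes, giving 0 — identical to its old value.
  sig3: dirty, but its reads are unchanged (sig1 unchanged, src2 unchanged); cached 0 stands.
  sig4: dirty, but its reads are unchanged (sig3 unchanged, sig1 unchanged); cached 0 stands.

Note the absorption at sig1: it re-runs yet its value is the same, leaving the output's value untouched.

Demanding sig4 again yields 0.
1 derived signals run: sig1.
The nodes whose values change: src1.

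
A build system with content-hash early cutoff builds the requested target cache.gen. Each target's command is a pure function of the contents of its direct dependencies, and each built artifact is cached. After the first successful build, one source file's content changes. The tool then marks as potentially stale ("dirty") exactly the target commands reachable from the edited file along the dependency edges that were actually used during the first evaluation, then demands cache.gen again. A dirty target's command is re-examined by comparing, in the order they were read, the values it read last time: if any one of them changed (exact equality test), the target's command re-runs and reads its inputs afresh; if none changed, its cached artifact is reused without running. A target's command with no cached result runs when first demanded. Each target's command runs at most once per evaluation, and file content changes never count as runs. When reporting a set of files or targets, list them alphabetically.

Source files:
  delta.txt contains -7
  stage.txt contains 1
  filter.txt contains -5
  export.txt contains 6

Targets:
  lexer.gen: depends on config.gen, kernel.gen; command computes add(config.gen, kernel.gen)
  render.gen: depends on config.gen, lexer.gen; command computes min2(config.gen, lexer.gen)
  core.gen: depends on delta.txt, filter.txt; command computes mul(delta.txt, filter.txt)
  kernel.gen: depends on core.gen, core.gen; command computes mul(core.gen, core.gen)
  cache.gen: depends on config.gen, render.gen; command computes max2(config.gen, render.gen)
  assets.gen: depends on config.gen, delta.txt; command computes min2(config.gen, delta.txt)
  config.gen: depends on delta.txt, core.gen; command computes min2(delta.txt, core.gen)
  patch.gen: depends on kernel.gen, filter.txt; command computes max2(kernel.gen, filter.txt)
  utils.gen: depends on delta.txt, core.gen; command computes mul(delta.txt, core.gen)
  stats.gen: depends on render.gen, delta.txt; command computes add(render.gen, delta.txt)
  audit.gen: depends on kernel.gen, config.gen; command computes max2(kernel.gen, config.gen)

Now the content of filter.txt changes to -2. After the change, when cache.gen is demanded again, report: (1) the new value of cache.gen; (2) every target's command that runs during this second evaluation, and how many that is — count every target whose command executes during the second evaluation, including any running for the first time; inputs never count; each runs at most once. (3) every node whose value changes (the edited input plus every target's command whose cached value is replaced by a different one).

New value of cache.gen: -7.
Target commands that run: config.gen, core.gen, kernel.gen, lexer.gen, render.gen — 5 in total.
Values that change: core.gen, filter.txt, kernel.gen, lexer.gen.
Key observation: the cutoff stops propagation at cache.gen — its inputs' values are unchanged, so it reuses its cache.

First evaluation (everything demanded from the output):
  core.gen = mul(-7, -5) = 35
  config.gen = min2(-7, 35) = -7
  kernel.gen = mul(35, 35) = 1225
  lexer.gen = add(-7, 1225) = 1218
  render.gen = min2(-7, 1218) = -7
  cache.gen = max2(-7, -7) = -7

Propagation after the edit:
  core.gen: runs — filter.txt -5->-2; result 14.
  config.gen: runs — core.gen 35->14; result -7 (same value as before).
  kernel.gen: runs — core.gen 35->14; core.gen 35->14; result 196.
  lexer.gen: runs — kernel.gen 1225->196; result 189.
  render.gen: runs — lexer.gen 1218->189; result -7 (same value as before).
  cache.gen: checked — values it read are unchanged (config.gen unchanged, render.gen unchanged); reused cached -7 without running.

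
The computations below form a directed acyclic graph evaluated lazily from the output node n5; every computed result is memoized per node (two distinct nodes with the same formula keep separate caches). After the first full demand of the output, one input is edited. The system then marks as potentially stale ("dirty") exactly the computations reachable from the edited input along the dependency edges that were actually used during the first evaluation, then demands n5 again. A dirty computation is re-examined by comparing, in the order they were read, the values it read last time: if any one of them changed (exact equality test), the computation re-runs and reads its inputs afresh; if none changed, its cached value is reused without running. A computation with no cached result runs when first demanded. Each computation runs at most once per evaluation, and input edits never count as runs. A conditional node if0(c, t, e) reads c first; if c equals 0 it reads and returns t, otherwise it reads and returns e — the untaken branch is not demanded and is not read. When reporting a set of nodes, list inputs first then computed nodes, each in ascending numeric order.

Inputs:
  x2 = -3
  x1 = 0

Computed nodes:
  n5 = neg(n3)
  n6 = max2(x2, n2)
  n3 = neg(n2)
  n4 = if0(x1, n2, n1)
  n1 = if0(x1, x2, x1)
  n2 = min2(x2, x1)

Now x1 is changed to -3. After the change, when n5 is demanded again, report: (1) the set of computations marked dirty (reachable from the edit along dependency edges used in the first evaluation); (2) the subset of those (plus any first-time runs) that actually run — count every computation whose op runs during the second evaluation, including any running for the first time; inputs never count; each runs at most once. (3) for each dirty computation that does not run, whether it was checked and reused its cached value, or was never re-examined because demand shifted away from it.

The edit dirties: n2, n3, n5.
1 computations run: n2.
Cache hits after checking: n3, n5.
Note the absorption at n2: it re-runs yet its value is the same, leaving the output's value untouched.

First demand of the output computes:
  n2 = min2(-3, 0) = -3
  n3 = neg(-3) = 3
  n5 = neg(3) = -3

After the edit, cleaning proceeds:
  n2: a read changed (x1 0->-3) — executes, giving -3 — identical to its old value.
  n3: dirty, but its reads are unchanged (n2 unchanged); cached 3 stands.
  n5: dirty, but its reads are unchanged (n3 unchanged); cached -3 stands.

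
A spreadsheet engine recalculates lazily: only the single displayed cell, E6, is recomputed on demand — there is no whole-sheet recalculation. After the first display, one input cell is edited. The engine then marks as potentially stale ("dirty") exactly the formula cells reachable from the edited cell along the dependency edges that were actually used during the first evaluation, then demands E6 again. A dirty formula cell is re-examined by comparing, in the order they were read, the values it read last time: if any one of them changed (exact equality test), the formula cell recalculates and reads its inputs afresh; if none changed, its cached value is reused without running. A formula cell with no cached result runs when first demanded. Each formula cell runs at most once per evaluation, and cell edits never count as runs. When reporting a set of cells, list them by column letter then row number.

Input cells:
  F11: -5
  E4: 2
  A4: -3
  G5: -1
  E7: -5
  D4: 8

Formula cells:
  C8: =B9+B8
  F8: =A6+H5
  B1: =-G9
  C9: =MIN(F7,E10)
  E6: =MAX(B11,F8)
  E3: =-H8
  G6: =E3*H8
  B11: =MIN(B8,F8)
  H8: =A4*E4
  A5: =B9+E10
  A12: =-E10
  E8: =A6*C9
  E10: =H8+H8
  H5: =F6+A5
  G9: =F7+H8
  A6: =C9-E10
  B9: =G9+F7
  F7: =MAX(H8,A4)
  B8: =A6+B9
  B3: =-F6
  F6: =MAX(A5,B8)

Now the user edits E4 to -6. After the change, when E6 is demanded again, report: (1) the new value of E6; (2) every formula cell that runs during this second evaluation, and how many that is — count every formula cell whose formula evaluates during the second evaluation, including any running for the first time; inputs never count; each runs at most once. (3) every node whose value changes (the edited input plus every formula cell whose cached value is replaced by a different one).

First evaluation (everything demanded from the output):
  H8 = -3 * 2 = -6
  E10 = -6 + -6 = -12
  F7 = MAX(-6, -3) = -3
  C9 = MIN(-3, -12) = -12
  A6 = -12 - -12 = 0
  G9 = -3 + -6 = -9
  B9 = -9 + -3 = -12
  A5 = -12 + -12 = -24
  B8 = 0 + -12 = -12
  F6 = MAX(-24, -12) = -12
  H5 = -12 + -24 = -36
  F8 = 0 + -36 = -36
  B11 = MIN(-12, -36) = -36
  E6 = MAX(-36, -36) = -36

Propagation after the edit:
  H8: runs — E4 2->-6; result 18.
  E10: runs — H8 -6->18; H8 -6->18; result 36.
  F7: runs — H8 -6->18; result 18.
  C9: runs — F7 -3->18; E10 -12->36; result 18.
  A6: runs — C9 -12->18; E10 -12->36; result -18.
  G9: runs — F7 -3->18; H8 -6->18; result 36.
  B9: runs — G9 -9->36; F7 -3->18; result 54.
  A5: runs — B9 -12->54; E10 -12->36; result 90.
  B8: runs — A6 0->-18; B9 -12->54; result 36.
  F6: runs — A5 -24->90; B8 -12->36; result 90.
  H5: runs — F6 -12->90; A5 -24->90; result 180.
  F8: runs — A6 0->-18; H5 -36->180; result 162.
  B11: runs — B8 -12->36; F8 -36->162; result 36.
  E6: runs — B11 -36->36; F8 -36->162; result 162.

New value of E6: 162.
Formula cells that run: A5, A6, B8, B9, B11, C9, E6, E10, F6, F7, F8, G9, H5, H8 — 14 in total.
Values that change: A5, A6, B8, B9, B11, C9, E4, E6, E10, F6, F7, F8, G9, H5, H8.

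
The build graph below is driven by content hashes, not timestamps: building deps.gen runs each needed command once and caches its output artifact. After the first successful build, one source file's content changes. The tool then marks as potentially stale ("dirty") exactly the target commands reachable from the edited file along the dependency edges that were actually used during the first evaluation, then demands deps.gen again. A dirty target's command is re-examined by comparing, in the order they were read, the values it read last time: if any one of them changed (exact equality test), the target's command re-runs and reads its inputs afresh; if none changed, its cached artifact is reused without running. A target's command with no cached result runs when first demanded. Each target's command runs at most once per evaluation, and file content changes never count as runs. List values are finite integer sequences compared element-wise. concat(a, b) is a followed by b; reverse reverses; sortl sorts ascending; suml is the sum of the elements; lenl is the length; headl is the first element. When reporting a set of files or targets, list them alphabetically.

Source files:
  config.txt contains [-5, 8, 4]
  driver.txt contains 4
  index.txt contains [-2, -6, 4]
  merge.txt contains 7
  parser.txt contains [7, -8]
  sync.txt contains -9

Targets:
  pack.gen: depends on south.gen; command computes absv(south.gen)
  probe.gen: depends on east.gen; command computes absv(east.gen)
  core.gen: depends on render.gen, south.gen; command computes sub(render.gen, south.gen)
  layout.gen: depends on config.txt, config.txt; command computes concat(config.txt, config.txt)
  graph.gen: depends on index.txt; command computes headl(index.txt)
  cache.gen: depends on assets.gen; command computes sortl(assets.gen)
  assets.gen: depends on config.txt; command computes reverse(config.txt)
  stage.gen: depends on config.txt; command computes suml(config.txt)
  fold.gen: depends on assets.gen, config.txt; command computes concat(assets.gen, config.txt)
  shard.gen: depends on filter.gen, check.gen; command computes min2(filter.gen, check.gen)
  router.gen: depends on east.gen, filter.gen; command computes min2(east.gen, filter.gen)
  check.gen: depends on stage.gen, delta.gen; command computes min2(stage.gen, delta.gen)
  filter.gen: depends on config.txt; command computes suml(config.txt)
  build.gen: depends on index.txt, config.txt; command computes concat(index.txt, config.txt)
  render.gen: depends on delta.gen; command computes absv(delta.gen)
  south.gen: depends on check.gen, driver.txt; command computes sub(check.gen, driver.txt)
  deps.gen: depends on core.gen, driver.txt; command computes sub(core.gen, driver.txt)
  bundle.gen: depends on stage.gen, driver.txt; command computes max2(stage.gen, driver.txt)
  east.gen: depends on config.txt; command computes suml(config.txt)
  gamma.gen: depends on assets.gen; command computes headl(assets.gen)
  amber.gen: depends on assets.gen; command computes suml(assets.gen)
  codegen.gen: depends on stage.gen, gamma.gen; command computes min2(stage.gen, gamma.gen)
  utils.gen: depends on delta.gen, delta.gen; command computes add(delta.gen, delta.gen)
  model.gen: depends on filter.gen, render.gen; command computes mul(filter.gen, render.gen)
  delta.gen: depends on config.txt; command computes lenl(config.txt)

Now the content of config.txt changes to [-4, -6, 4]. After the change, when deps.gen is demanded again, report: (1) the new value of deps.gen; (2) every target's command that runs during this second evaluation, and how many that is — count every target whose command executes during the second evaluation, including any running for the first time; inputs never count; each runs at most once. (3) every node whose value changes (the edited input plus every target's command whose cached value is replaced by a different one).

deps.gen now evaluates to 9.
Run set: check.gen, core.gen, delta.gen, deps.gen, south.gen, stage.gen (6 run).
Changed values: check.gen, config.txt, core.gen, deps.gen, south.gen, stage.gen.
The important point: at render.gen every value read last time is unchanged, so the dirty flag clears without a run.

Initial pass — values computed on the first demand:
  delta.gen = lenl([-5, 8, 4]) = 3
  render.gen = absv(3) = 3
  stage.gen = suml([-5, 8, 4]) = 7
  check.gen = min2(7, 3) = 3
  south.gen = sub(3, 4) = -1
  core.gen = sub(3, -1) = 4
  deps.gen = sub(4, 4) = 0

Second demand — change propagation:
  delta.gen: re-runs because config.txt [-5, 8, 4]->[-4, -6, 4]; new result 3 (unchanged).
  render.gen: re-examined; everything it read last time is the same (delta.gen unchanged) — cache 3 kept, no run.
  stage.gen: re-runs because config.txt [-5, 8, 4]->[-4, -6, 4]; new result -6.
  check.gen: re-runs because stage.gen 7->-6; new result -6.
  south.gen: re-runs because check.gen 3->-6; new result -10.
  core.gen: re-runs because south.gen -1->-10; new result 13.
  deps.gen: re-runs because core.gen 4->13; new result 9.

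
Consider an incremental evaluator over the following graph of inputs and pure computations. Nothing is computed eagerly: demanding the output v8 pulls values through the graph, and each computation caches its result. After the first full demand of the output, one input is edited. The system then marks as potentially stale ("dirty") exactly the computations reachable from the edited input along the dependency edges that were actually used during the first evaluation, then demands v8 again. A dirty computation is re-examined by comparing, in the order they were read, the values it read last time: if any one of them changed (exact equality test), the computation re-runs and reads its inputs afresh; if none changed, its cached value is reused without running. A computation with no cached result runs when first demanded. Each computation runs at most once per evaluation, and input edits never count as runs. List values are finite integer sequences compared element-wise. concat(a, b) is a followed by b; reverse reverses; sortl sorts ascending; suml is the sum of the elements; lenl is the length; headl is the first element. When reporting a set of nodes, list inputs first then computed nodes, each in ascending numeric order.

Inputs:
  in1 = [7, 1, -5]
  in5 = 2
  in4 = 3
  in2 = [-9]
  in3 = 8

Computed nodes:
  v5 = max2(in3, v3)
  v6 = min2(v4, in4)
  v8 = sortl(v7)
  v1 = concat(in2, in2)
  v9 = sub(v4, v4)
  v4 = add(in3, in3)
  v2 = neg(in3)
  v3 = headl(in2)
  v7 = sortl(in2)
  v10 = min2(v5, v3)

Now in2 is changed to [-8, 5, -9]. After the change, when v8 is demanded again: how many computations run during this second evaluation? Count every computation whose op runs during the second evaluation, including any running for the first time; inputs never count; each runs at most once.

Run set: v7, v8 (2 run).

Initial pass — values computed on the first demand:
  v7 = sortl([-9]) = [-9]
  v8 = sortl([-9]) = [-9]

Second demand — change propagation:
  v7: re-runs because in2 [-9]->[-8, 5, -9]; new result [-9, -8, 5].
  v8: re-runs because v7 [-9]->[-9, -8, 5]; new result [-9, -8, 5].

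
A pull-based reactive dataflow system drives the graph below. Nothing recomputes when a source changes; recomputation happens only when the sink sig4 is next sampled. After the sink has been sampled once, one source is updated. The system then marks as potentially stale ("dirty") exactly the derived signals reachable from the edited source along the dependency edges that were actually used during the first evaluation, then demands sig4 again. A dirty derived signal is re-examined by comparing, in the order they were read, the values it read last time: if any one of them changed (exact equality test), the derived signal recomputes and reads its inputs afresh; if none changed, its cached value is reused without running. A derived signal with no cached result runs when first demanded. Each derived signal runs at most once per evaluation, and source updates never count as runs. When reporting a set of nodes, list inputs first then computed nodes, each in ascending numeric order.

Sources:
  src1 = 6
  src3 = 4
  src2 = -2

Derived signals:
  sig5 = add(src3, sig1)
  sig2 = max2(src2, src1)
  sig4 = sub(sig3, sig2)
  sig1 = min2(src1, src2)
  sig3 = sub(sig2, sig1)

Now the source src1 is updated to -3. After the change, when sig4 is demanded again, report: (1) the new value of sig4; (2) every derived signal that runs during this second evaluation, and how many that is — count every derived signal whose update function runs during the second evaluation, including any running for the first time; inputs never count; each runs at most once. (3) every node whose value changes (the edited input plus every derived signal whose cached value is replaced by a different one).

First evaluation (everything demanded from the output):
  sig1 = min2(6, -2) = -2
  sig2 = max2(-2, 6) = 6
  sig3 = sub(6, -2) = 8
  sig4 = sub(8, 6) = 2

Propagation after the edit:
  sig1: runs — src1 6->-3; result -3.
  sig2: runs — src1 6->-3; result -2.
  sig3: runs — sig2 6->-2; sig1 -2->-3; result 1.
  sig4: runs — sig3 8->1; sig2 6->-2; result 3.

New value of sig4: 3.
Derived signals that run: sig1, sig2, sig3, sig4 — 4 in total.
Values that change: src1, sig1, sig2, sig3, sig4.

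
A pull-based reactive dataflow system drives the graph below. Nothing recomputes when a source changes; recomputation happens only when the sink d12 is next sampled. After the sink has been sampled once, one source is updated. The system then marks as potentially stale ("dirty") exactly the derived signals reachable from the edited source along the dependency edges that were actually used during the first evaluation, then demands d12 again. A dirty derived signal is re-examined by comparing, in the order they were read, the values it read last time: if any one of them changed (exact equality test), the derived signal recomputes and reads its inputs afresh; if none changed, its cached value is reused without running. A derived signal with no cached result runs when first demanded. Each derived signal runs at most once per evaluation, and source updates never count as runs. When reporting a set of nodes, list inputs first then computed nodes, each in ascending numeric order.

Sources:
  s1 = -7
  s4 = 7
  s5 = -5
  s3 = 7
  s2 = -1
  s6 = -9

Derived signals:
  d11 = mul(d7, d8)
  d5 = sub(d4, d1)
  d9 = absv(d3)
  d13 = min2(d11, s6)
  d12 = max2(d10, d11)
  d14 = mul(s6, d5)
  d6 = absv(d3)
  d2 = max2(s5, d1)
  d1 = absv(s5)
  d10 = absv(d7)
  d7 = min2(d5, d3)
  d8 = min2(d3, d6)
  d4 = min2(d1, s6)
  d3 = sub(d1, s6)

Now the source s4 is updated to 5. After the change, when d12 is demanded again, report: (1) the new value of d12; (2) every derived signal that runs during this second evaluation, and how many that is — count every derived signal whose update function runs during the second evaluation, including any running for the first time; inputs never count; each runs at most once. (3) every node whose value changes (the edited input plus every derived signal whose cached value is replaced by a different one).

First evaluation (everything demanded from the output):
  d1 = absv(-5) = 5
  d3 = sub(5, -9) = 14
  d4 = min2(5, -9) = -9
  d5 = sub(-9, 5) = -14
  d6 = absv(14) = 14
  d7 = min2(-14, 14) = -14
  d8 = min2(14, 14) = 14
  d10 = absv(-14) = 14
  d11 = mul(-14, 14) = -196
  d12 = max2(14, -196) = 14

Propagation after the edit:
  s4 feeds no computation that the output demands — nothing is marked dirty and nothing runs.

Key observation: s4 is never demanded by the output, so the edit triggers no recomputation at all.

New value of d12: 14.
Derived signals that run: none — 0 in total.
Values that change: s4.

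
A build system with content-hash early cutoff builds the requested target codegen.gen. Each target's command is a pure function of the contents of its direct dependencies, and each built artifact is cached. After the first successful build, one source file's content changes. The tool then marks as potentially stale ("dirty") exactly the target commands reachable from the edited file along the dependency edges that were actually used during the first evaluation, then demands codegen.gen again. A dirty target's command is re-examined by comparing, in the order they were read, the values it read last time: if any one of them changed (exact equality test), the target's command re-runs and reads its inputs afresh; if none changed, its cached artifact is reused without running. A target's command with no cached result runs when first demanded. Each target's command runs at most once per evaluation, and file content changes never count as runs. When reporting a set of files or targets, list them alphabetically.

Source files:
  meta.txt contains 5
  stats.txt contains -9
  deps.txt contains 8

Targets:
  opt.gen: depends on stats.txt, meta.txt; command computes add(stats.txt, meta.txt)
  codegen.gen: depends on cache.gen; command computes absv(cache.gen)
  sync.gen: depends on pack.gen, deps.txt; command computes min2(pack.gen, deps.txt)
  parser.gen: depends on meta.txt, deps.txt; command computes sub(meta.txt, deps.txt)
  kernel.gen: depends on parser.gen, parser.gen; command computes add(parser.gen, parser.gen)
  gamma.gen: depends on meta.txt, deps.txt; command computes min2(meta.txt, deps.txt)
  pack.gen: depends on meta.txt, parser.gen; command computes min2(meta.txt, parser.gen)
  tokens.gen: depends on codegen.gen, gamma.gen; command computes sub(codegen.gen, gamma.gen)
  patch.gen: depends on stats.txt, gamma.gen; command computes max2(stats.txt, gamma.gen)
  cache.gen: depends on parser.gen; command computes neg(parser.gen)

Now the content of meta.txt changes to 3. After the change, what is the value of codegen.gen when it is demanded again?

First evaluation (everything demanded from the output):
  parser.gen = sub(5, 8) = -3
  cache.gen = neg(-3) = 3
  codegen.gen = absv(3) = 3

Propagation after the edit:
  parser.gen: runs — meta.txt 5->3; result -5.
  cache.gen: runs — parser.gen -3->-5; result 5.
  codegen.gen: runs — cache.gen 3->5; result 5.

New value of codegen.gen: 5.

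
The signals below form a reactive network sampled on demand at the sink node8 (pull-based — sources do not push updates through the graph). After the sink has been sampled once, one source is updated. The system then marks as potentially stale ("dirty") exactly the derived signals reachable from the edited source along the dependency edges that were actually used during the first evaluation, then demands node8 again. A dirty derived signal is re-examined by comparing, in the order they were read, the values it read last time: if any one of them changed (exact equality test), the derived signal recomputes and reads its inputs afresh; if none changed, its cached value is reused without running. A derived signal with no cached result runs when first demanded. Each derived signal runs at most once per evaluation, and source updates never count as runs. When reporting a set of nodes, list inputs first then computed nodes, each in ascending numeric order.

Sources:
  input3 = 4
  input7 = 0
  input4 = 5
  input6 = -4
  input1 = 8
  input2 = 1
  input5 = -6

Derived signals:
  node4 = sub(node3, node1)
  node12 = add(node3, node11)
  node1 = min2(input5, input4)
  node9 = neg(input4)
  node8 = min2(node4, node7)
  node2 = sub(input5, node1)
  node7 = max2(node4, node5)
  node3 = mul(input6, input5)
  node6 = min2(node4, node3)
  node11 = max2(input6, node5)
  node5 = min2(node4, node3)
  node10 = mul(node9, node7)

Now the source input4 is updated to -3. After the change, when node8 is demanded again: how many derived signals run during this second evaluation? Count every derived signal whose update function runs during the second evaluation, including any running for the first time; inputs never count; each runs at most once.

Initial pass — values computed on the first demand:
  node1 = min2(-6, 5) = -6
  node3 = mul(-4, -6) = 24
  node4 = sub(24, -6) = 30
  node5 = min2(30, 24) = 24
  node7 = max2(30, 24) = 30
  node8 = min2(30, 30) = 30

Second demand — change propagation:
  node1: re-runs because input4 5->-3; new result -6 (unchanged).
  node4: re-examined; everything it read last time is the same (node3 unchanged, node1 unchanged) — cache 30 kept, no run.
  node5: re-examined; everything it read last time is the same (node4 unchanged, node3 unchanged) — cache 24 kept, no run.
  node7: re-examined; everything it read last time is the same (node4 unchanged, node5 unchanged) — cache 30 kept, no run.
  node8: re-examined; everything it read last time is the same (node4 unchanged, node7 unchanged) — cache 30 kept, no run.

The important point: node1 recomputes to an identical value, and the output ends up unchanged.

Run set: node1 (1 run).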